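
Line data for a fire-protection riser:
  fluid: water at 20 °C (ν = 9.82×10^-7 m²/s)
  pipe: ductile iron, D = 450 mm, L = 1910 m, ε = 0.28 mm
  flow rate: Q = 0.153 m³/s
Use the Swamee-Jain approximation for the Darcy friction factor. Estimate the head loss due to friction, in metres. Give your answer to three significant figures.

V = 4Q/(πD²) = 4·0.153/(π·0.450²) = 0.9620 m/s
Re = VD/ν = 0.9620·0.450/9.82×10^-7 = 4.41×10^5 → turbulent
ε/D = 0.28/450 = 6.22×10^-4
Swamee-Jain: f = 0.01860
h_f = f(L/D)V²/(2g) = 0.01860·(1910/0.450)·0.9620²/(2·9.81) = 3.725 m

h_f ≈ 3.72 m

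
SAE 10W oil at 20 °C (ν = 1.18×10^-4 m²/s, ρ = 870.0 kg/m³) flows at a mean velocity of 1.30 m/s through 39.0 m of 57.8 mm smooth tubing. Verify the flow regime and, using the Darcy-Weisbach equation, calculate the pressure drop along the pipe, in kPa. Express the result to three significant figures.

Δp ≈ 49.9 kPa

Re = VD/ν = 1.30·0.05780/1.18×10^-4 = 637 → laminar (Re < 2300)
f = 64/Re = 0.1005
h_f = f(L/D)V²/(2g) = 0.1005·(39.0/0.05780)·1.30²/(2·9.81) = 5.841 m
Δp = ρg·h_f = 870.0·9.81·5.841 = 49.85 kPa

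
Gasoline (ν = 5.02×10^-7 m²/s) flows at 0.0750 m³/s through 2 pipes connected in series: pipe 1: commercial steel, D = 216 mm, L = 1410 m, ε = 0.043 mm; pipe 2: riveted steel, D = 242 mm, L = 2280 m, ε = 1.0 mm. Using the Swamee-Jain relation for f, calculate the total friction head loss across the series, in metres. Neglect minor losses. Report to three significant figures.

Pipe 1: V = 2.047 m/s, Re = 8.81×10^5, ε/D = 1.99×10^-4, f = 0.01487, h_1 = f(L/D)V²/2g = 20.73 m
Pipe 2: V = 1.631 m/s, Re = 7.86×10^5, ε/D = 0.00413, f = 0.02890, h_2 = f(L/D)V²/2g = 36.90 m
Series → Q common, losses add: H = Σh = 57.63 m

H ≈ 57.6 m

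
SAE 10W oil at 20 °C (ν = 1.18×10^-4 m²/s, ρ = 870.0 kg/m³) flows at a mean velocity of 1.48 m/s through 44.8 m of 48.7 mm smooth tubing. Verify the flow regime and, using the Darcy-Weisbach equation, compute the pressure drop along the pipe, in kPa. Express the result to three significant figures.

Re = VD/ν = 1.48·0.04870/1.18×10^-4 = 611 → laminar (Re < 2300)
f = 64/Re = 0.1048
h_f = f(L/D)V²/(2g) = 0.1048·(44.8/0.04870)·1.48²/(2·9.81) = 10.76 m
Δp = ρg·h_f = 870.0·9.81·10.76 = 91.84 kPa

Δp ≈ 91.8 kPa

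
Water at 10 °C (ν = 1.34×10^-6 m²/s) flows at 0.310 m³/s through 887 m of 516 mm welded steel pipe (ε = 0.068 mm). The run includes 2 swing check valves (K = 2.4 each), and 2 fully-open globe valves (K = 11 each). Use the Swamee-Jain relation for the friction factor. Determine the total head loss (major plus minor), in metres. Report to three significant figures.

V = 4Q/(πD²) = 1.482 m/s; V²/2g = 0.1120 m
Re = 5.71×10^5, ε/D = 1.32×10^-4 → f = 0.01463 (Swamee-Jain)
Major: h_f = f(L/D)·V²/2g = 0.01463·1719·0.1120 = 2.817 m
Minor: ΣK = 26.8; h_m = ΣK·V²/2g = 3.002 m
Total H_L = 2.817 + 3.002 = 5.818 m

H_L ≈ 5.82 m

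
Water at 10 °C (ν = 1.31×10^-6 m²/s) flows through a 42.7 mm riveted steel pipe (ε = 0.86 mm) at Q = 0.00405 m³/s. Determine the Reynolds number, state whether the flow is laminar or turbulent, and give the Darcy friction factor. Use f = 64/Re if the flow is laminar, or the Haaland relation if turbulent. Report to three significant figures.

Re ≈ 9.22×10^4; turbulent; f ≈ 0.0493

V = 4Q/(πD²) = 2.828 m/s
Re = VD/ν = 2.828·0.0427/1.31×10^-6 = 9.22×10^4
Re > 4000 → turbulent; ε/D = 0.0201
Haaland: f = 0.04928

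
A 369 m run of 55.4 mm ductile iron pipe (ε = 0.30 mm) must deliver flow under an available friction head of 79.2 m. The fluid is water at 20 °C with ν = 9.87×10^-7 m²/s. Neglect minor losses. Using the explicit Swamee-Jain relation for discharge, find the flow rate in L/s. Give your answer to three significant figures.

Q ≈ 6.54 L/s

Swamee-Jain (Type II): Q = -0.965·√(gD⁵h_f/L)·ln[ε/(3.7D) + √(3.17ν²L/(gD³h_f))]
√(gD⁵h_f/L) = √(9.81·0.0554⁵·79.2/369) = 0.001048
ε/(3.7D) = 0.00146; √(3.17ν²L/(gD³h_f)) = 9.29×10^-5
Q = -0.965·0.001048·ln(0.001556) = 0.006540 m³/s
Check: V = 2.71 m/s, Re = 1.52×10^5, f = 0.03191, h_f = 79.7 m ≈ 79.2 m ✓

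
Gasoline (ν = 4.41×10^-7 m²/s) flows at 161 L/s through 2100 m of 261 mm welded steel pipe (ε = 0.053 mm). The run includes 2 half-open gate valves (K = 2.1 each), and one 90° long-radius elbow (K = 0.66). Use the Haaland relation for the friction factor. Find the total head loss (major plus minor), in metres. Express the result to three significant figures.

H_L ≈ 55.3 m

V = 4Q/(πD²) = 3.009 m/s; V²/2g = 0.4615 m
Re = 1.78×10^6, ε/D = 2.03×10^-4 → f = 0.01429 (Haaland)
Major: h_f = f(L/D)·V²/2g = 0.01429·8046·0.4615 = 53.07 m
Minor: ΣK = 4.86; h_m = ΣK·V²/2g = 2.243 m
Total H_L = 53.07 + 2.243 = 55.31 m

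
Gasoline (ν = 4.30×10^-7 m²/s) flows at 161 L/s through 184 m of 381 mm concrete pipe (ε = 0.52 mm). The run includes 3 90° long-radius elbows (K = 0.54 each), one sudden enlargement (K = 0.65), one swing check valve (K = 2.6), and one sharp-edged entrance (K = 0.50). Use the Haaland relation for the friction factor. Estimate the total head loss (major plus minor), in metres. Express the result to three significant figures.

V = 4Q/(πD²) = 1.412 m/s; V²/2g = 0.1016 m
Re = 1.25×10^6, ε/D = 0.00136 → f = 0.02142 (Haaland)
Major: h_f = f(L/D)·V²/2g = 0.02142·482.9·0.1016 = 1.052 m
Minor: ΣK = 5.37; h_m = ΣK·V²/2g = 0.5458 m
Total H_L = 1.052 + 0.5458 = 1.597 m

H_L ≈ 1.60 m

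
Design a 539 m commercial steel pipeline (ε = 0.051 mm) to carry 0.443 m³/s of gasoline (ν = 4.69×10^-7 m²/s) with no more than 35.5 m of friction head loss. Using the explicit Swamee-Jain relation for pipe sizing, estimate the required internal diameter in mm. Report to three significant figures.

D ≈ 323 mm

Swamee-Jain (Type III): D = 0.66·[ε^1.25·(LQ²/(gh_f))^4.75 + ν·Q^9.4·(L/(gh_f))^5.2]^0.04
LQ²/(gh_f) = 0.3037; L/(gh_f) = 1.548
Term 1 = ε^1.25·(…)^4.75 = 1.50×10^-8; Term 2 = ν·Q^9.4·(…)^5.2 = 2.16×10^-9
D = 0.66·(1.50×10^-8 + 2.16×10^-9)^0.04 = 0.3228 m = 323 mm
Check: V = 5.41 m/s, Re = 3.73×10^6, f = 0.01350, h_f = 33.7 m ≈ 35.5 m ✓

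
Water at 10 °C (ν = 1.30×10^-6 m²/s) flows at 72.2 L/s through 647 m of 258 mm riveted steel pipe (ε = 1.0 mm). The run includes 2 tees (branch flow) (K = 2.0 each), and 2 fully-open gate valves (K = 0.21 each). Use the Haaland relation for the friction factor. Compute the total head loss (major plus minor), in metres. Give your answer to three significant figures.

V = 4Q/(πD²) = 1.381 m/s; V²/2g = 0.09721 m
Re = 2.74×10^5, ε/D = 0.00388 → f = 0.02858 (Haaland)
Major: h_f = f(L/D)·V²/2g = 0.02858·2508·0.09721 = 6.968 m
Minor: ΣK = 4.42; h_m = ΣK·V²/2g = 0.4297 m
Total H_L = 6.968 + 0.4297 = 7.398 m

H_L ≈ 7.40 m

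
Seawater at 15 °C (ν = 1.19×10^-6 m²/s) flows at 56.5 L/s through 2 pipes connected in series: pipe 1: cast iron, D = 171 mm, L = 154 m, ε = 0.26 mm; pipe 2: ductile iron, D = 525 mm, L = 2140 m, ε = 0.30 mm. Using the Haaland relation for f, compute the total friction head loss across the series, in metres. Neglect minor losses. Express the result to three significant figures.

Pipe 1: V = 2.460 m/s, Re = 3.54×10^5, ε/D = 0.00152, f = 0.02239, h_1 = f(L/D)V²/2g = 6.221 m
Pipe 2: V = 0.2610 m/s, Re = 1.15×10^5, ε/D = 5.71×10^-4, f = 0.02003, h_2 = f(L/D)V²/2g = 0.2835 m
Series → Q common, losses add: H = Σh = 6.504 m

H ≈ 6.50 m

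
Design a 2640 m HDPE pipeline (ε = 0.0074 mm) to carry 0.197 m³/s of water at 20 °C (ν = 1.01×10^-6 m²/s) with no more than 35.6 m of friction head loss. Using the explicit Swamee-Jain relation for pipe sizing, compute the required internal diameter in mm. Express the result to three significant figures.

Swamee-Jain (Type III): D = 0.66·[ε^1.25·(LQ²/(gh_f))^4.75 + ν·Q^9.4·(L/(gh_f))^5.2]^0.04
LQ²/(gh_f) = 0.2934; L/(gh_f) = 7.559
Term 1 = ε^1.25·(…)^4.75 = 1.14×10^-9; Term 2 = ν·Q^9.4·(…)^5.2 = 8.72×10^-9
D = 0.66·(1.14×10^-9 + 8.72×10^-9)^0.04 = 0.3157 m = 316 mm
Check: V = 2.52 m/s, Re = 7.87×10^5, f = 0.01257, h_f = 33.9 m ≈ 35.6 m ✓

D ≈ 316 mm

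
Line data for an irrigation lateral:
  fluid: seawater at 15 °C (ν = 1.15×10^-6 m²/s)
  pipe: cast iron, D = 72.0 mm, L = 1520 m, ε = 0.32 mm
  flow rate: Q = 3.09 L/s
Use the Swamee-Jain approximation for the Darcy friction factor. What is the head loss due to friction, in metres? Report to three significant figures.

h_f ≈ 19.6 m

V = 4Q/(πD²) = 4·0.00309/(π·0.0720²) = 0.7589 m/s
Re = VD/ν = 0.7589·0.0720/1.15×10^-6 = 4.75×10^4 → turbulent
ε/D = 0.32/72.0 = 0.00444
Swamee-Jain: f = 0.03171
h_f = f(L/D)V²/(2g) = 0.03171·(1520/0.0720)·0.7589²/(2·9.81) = 19.65 m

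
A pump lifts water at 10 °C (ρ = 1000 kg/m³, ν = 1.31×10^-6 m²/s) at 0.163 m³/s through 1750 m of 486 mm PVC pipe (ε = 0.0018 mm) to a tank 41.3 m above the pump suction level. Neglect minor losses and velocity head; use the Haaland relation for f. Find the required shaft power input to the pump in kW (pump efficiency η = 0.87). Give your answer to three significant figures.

V = 4Q/(πD²) = 0.8787 m/s; Re = 3.26×10^5; ε/D = 3.70×10^-6; f = 0.01415
h_f = f(L/D)V²/2g = 2.005 m
Total head H = z + h_f = 41.3 + 2.005 = 43.31 m
P_hyd = ρgQH = 1000·9.81·0.163·43.31 = 69.25 kW
P_shaft = P_hyd/η = 69.25/0.87 = 79.59 kW

P_shaft ≈ 79.6 kW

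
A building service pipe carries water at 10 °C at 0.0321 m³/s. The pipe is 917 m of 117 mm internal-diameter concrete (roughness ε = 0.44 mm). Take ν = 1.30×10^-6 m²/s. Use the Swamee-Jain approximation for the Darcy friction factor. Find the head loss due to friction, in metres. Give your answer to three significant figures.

h_f ≈ 101 m

V = 4Q/(πD²) = 4·0.0321/(π·0.117²) = 2.986 m/s
Re = VD/ν = 2.986·0.117/1.30×10^-6 = 2.69×10^5 → turbulent
ε/D = 0.44/117 = 0.00376
Swamee-Jain: f = 0.02849
h_f = f(L/D)V²/(2g) = 0.02849·(917/0.117)·2.986²/(2·9.81) = 101.5 m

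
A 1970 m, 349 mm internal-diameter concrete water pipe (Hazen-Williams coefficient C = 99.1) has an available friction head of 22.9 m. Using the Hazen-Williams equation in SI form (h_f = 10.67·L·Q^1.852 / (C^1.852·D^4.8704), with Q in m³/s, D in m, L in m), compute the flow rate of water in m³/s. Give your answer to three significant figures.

Rearranging: Q = [h_f·C^1.852·D^4.8704 / (10.67·L)]^(1/1.852)
Q = [22.9·99.1^1.852·0.349^4.8704 / (10.67·1970)]^0.540 = 0.1563 m³/s

Q ≈ 0.156 m³/s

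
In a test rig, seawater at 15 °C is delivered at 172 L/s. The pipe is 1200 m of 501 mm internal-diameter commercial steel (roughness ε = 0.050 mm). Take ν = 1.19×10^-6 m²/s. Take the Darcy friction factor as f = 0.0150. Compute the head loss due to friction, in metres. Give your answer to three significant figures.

h_f ≈ 1.39 m

V = 4Q/(πD²) = 4·0.172/(π·0.501²) = 0.8725 m/s
h_f = f(L/D)V²/(2g) = 0.01500·(1200/0.501)·0.8725²/(2·9.81) = 1.394 m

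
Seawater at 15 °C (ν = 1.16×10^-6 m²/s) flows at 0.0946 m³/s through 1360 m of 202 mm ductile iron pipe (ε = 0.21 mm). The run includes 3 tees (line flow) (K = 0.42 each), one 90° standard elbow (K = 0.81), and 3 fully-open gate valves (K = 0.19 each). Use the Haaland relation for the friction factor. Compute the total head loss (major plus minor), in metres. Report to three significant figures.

H_L ≈ 62.0 m

V = 4Q/(πD²) = 2.952 m/s; V²/2g = 0.4441 m
Re = 5.14×10^5, ε/D = 0.00104 → f = 0.02036 (Haaland)
Major: h_f = f(L/D)·V²/2g = 0.02036·6733·0.4441 = 60.87 m
Minor: ΣK = 2.64; h_m = ΣK·V²/2g = 1.172 m
Total H_L = 60.87 + 1.172 = 62.04 m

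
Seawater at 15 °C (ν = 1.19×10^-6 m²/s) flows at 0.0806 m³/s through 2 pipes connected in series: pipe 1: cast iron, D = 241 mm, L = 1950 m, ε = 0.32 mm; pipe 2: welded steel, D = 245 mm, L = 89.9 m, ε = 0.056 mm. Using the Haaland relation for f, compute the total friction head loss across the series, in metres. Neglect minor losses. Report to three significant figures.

Pipe 1: V = 1.767 m/s, Re = 3.58×10^5, ε/D = 0.00133, f = 0.02170, h_1 = f(L/D)V²/2g = 27.94 m
Pipe 2: V = 1.710 m/s, Re = 3.52×10^5, ε/D = 2.29×10^-4, f = 0.01603, h_2 = f(L/D)V²/2g = 0.8761 m
Series → Q common, losses add: H = Σh = 28.81 m

H ≈ 28.8 m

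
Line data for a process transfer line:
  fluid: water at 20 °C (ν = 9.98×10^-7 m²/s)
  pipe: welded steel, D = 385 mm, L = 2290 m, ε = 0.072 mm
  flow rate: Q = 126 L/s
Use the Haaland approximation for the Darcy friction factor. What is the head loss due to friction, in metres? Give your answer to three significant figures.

h_f ≈ 5.48 m

V = 4Q/(πD²) = 4·0.126/(π·0.385²) = 1.082 m/s
Re = VD/ν = 1.082·0.385/9.98×10^-7 = 4.18×10^5 → turbulent
ε/D = 0.072/385 = 1.87×10^-4
Haaland: f = 0.01542
h_f = f(L/D)V²/(2g) = 0.01542·(2290/0.385)·1.082²/(2·9.81) = 5.475 m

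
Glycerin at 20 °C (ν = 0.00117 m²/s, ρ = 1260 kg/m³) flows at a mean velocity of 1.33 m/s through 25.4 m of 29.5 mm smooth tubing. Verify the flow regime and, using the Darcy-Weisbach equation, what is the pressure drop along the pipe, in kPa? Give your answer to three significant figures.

Δp ≈ 1830 kPa

Re = VD/ν = 1.33·0.02950/0.00117 = 33.5 → laminar (Re < 2300)
f = 64/Re = 1.909
h_f = f(L/D)V²/(2g) = 1.909·(25.4/0.02950)·1.33²/(2·9.81) = 148.2 m
Δp = ρg·h_f = 1260·9.81·148.2 = 1831 kPa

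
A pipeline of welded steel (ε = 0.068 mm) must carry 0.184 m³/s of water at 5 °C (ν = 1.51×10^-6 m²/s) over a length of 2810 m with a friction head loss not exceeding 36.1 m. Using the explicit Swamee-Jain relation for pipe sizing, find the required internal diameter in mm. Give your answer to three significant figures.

D ≈ 325 mm

Swamee-Jain (Type III): D = 0.66·[ε^1.25·(LQ²/(gh_f))^4.75 + ν·Q^9.4·(L/(gh_f))^5.2]^0.04
LQ²/(gh_f) = 0.2686; L/(gh_f) = 7.935
Term 1 = ε^1.25·(…)^4.75 = 1.20×10^-8; Term 2 = ν·Q^9.4·(…)^5.2 = 8.83×10^-9
D = 0.66·(1.20×10^-8 + 8.83×10^-9)^0.04 = 0.3253 m = 325 mm
Check: V = 2.21 m/s, Re = 4.77×10^5, f = 0.01566, h_f = 33.8 m ≈ 36.1 m ✓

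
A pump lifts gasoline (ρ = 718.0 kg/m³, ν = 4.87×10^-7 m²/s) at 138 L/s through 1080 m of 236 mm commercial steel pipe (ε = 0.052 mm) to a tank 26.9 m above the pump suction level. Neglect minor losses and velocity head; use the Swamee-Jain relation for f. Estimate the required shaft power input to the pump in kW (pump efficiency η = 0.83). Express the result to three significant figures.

P_shaft ≈ 71.5 kW

V = 4Q/(πD²) = 3.155 m/s; Re = 1.53×10^6; ε/D = 2.20×10^-4; f = 0.01470
h_f = f(L/D)V²/2g = 34.12 m
Total head H = z + h_f = 26.9 + 34.12 = 61.02 m
P_hyd = ρgQH = 718.0·9.81·0.138·61.02 = 59.31 kW
P_shaft = P_hyd/η = 59.31/0.83 = 71.46 kW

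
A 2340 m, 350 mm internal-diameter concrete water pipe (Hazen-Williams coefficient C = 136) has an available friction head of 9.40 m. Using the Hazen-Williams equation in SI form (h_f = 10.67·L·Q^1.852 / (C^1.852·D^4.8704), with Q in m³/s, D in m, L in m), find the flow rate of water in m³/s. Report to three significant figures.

Q ≈ 0.122 m³/s

Rearranging: Q = [h_f·C^1.852·D^4.8704 / (10.67·L)]^(1/1.852)
Q = [9.40·136^1.852·0.350^4.8704 / (10.67·2340)]^0.540 = 0.1218 m³/s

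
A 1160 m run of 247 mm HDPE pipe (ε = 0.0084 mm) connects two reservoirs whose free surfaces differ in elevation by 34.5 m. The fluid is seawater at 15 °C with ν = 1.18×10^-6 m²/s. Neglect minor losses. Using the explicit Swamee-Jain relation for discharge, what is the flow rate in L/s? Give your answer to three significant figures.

Q ≈ 160 L/s

Swamee-Jain (Type II): Q = -0.965·√(gD⁵h_f/L)·ln[ε/(3.7D) + √(3.17ν²L/(gD³h_f))]
√(gD⁵h_f/L) = √(9.81·0.247⁵·34.5/1160) = 0.01638
ε/(3.7D) = 9.19×10^-6; √(3.17ν²L/(gD³h_f)) = 3.17×10^-5
Q = -0.965·0.01638·ln(4.088×10^-5) = 0.1597 m³/s
Check: V = 3.33 m/s, Re = 6.98×10^5, f = 0.01298, h_f = 34.5 m ≈ 34.5 m ✓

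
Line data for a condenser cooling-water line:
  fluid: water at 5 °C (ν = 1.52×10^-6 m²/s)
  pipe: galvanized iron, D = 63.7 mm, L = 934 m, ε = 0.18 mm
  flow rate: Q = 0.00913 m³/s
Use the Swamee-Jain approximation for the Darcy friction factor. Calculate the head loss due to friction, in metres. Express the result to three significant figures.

h_f ≈ 166 m

V = 4Q/(πD²) = 4·0.00913/(π·0.0637²) = 2.865 m/s
Re = VD/ν = 2.865·0.0637/1.52×10^-6 = 1.20×10^5 → turbulent
ε/D = 0.18/63.7 = 0.00283
Swamee-Jain: f = 0.02710
h_f = f(L/D)V²/(2g) = 0.02710·(934/0.0637)·2.865²/(2·9.81) = 166.2 m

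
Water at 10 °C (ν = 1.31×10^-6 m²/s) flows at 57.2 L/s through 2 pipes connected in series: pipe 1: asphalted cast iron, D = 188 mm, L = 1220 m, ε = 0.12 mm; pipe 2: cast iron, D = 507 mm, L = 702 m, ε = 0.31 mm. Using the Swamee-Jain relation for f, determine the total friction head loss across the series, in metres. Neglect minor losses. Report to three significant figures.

Pipe 1: V = 2.061 m/s, Re = 2.96×10^5, ε/D = 6.38×10^-4, f = 0.01910, h_1 = f(L/D)V²/2g = 26.82 m
Pipe 2: V = 0.2833 m/s, Re = 1.10×10^5, ε/D = 6.11×10^-4, f = 0.02066, h_2 = f(L/D)V²/2g = 0.1171 m
Series → Q common, losses add: H = Σh = 26.94 m

H ≈ 26.9 m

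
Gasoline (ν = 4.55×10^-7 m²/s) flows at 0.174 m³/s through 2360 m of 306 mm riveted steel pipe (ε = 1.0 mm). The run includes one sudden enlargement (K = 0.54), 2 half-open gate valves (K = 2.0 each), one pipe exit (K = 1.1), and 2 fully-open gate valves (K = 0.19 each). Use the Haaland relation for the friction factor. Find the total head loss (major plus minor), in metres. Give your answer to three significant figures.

V = 4Q/(πD²) = 2.366 m/s; V²/2g = 0.2853 m
Re = 1.59×10^6, ε/D = 0.00327 → f = 0.02693 (Haaland)
Major: h_f = f(L/D)·V²/2g = 0.02693·7712·0.2853 = 59.26 m
Minor: ΣK = 6.02; h_m = ΣK·V²/2g = 1.718 m
Total H_L = 59.26 + 1.718 = 60.98 m

H_L ≈ 61.0 m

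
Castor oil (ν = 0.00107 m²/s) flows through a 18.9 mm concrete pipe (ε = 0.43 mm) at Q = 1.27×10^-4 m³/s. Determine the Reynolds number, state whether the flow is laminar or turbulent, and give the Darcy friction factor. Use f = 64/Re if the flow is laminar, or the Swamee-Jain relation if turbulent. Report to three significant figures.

Re ≈ 8.00; laminar; f = 64/Re ≈ 8.00

V = 4Q/(πD²) = 0.4527 m/s
Re = VD/ν = 0.4527·0.0189/0.00107 = 8.00
Re < 2300 → laminar → f = 64/Re = 8.004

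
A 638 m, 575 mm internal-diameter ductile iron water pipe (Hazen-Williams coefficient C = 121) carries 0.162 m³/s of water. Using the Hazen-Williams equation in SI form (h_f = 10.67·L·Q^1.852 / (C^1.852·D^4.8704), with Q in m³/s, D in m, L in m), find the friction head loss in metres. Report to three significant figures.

h_f = 10.67·638·0.162^1.852 / (121^1.852·0.575^4.8704) = 0.4811 m

h_f ≈ 0.481 m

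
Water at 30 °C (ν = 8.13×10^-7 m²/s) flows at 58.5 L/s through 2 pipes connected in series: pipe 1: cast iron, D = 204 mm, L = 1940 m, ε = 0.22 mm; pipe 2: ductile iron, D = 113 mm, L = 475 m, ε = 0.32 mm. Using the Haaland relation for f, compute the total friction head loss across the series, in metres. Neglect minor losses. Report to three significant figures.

Pipe 1: V = 1.790 m/s, Re = 4.49×10^5, ε/D = 0.00108, f = 0.02059, h_1 = f(L/D)V²/2g = 31.97 m
Pipe 2: V = 5.833 m/s, Re = 8.11×10^5, ε/D = 0.00283, f = 0.02595, h_2 = f(L/D)V²/2g = 189.2 m
Series → Q common, losses add: H = Σh = 221.2 m

H ≈ 221 m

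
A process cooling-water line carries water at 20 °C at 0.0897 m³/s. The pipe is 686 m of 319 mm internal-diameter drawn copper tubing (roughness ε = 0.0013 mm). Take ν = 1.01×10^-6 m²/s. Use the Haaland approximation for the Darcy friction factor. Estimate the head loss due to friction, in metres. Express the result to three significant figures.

V = 4Q/(πD²) = 4·0.0897/(π·0.319²) = 1.122 m/s
Re = VD/ν = 1.122·0.319/1.01×10^-6 = 3.54×10^5 → turbulent
ε/D = 0.0013/319 = 4.08×10^-6
Haaland: f = 0.01394
h_f = f(L/D)V²/(2g) = 0.01394·(686/0.319)·1.122²/(2·9.81) = 1.925 m

h_f ≈ 1.92 m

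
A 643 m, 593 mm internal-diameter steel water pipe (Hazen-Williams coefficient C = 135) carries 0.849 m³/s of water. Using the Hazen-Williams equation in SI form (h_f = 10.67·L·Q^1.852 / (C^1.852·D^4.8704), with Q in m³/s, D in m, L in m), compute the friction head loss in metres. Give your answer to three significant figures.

h_f ≈ 7.32 m

h_f = 10.67·643·0.849^1.852 / (135^1.852·0.593^4.8704) = 7.322 m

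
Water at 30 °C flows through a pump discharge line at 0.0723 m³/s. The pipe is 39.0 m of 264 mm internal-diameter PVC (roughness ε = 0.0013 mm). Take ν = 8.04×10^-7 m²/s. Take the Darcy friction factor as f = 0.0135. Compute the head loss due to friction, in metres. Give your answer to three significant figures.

V = 4Q/(πD²) = 4·0.0723/(π·0.264²) = 1.321 m/s
h_f = f(L/D)V²/(2g) = 0.01350·(39.0/0.264)·1.321²/(2·9.81) = 0.1773 m

h_f ≈ 0.177 m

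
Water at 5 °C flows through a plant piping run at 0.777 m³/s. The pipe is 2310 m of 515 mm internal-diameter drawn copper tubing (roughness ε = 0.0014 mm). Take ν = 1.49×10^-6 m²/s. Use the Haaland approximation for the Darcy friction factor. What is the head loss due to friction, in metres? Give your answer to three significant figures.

V = 4Q/(πD²) = 4·0.777/(π·0.515²) = 3.730 m/s
Re = VD/ν = 3.730·0.515/1.49×10^-6 = 1.29×10^6 → turbulent
ε/D = 0.0014/515 = 2.72×10^-6
Haaland: f = 0.01116
h_f = f(L/D)V²/(2g) = 0.01116·(2310/0.515)·3.730²/(2·9.81) = 35.50 m

h_f ≈ 35.5 m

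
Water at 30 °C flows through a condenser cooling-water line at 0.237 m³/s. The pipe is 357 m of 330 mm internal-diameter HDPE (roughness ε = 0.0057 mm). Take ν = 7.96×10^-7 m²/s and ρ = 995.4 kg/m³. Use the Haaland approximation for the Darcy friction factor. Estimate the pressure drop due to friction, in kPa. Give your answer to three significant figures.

Δp ≈ 48.3 kPa

V = 4Q/(πD²) = 4·0.237/(π·0.330²) = 2.771 m/s
Re = VD/ν = 2.771·0.330/7.96×10^-7 = 1.15×10^6 → turbulent
ε/D = 0.0057/330 = 1.73×10^-5
Haaland: f = 0.01167
h_f = f(L/D)V²/(2g) = 0.01167·(357/0.330)·2.771²/(2·9.81) = 4.943 m
Δp = ρg·h_f = 995.4·9.81·4.943 = 48.26 kPa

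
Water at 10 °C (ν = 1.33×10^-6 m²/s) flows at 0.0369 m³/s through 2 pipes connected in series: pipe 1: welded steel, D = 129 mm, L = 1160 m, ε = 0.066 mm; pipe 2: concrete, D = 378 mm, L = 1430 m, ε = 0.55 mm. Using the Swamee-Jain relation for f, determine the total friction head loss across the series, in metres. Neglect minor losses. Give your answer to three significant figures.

H ≈ 68.1 m

Pipe 1: V = 2.823 m/s, Re = 2.74×10^5, ε/D = 5.12×10^-4, f = 0.01852, h_1 = f(L/D)V²/2g = 67.64 m
Pipe 2: V = 0.3288 m/s, Re = 9.35×10^4, ε/D = 0.00146, f = 0.02393, h_2 = f(L/D)V²/2g = 0.4989 m
Series → Q common, losses add: H = Σh = 68.14 m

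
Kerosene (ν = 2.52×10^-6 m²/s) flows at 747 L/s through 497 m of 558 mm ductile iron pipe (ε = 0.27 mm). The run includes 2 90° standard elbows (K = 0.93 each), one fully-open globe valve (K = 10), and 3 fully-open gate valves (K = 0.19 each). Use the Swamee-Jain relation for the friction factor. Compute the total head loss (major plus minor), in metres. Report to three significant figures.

V = 4Q/(πD²) = 3.055 m/s; V²/2g = 0.4756 m
Re = 6.76×10^5, ε/D = 4.84×10^-4 → f = 0.01743 (Swamee-Jain)
Major: h_f = f(L/D)·V²/2g = 0.01743·890.7·0.4756 = 7.384 m
Minor: ΣK = 12.4; h_m = ΣK·V²/2g = 5.911 m
Total H_L = 7.384 + 5.911 = 13.30 m

H_L ≈ 13.3 m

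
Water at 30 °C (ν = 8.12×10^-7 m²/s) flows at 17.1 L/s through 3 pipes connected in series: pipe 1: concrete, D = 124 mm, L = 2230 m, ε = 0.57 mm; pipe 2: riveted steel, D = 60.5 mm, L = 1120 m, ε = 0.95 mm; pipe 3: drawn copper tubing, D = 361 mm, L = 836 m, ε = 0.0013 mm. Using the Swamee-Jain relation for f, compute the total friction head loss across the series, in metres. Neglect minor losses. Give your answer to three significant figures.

Pipe 1: V = 1.416 m/s, Re = 2.16×10^5, ε/D = 0.00460, f = 0.03024, h_1 = f(L/D)V²/2g = 55.58 m
Pipe 2: V = 5.948 m/s, Re = 4.43×10^5, ε/D = 0.0157, f = 0.04461, h_2 = f(L/D)V²/2g = 1489 m
Pipe 3: V = 0.1671 m/s, Re = 7.43×10^4, ε/D = 3.60×10^-6, f = 0.01905, h_3 = f(L/D)V²/2g = 0.06274 m
Series → Q common, losses add: H = Σh = 1545 m

H ≈ 1540 m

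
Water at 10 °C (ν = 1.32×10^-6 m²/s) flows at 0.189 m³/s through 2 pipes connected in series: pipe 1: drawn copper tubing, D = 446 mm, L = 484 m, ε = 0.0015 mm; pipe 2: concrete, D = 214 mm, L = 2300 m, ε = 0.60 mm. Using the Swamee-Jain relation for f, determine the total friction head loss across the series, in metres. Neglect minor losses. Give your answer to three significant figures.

Pipe 1: V = 1.210 m/s, Re = 4.09×10^5, ε/D = 3.36×10^-6, f = 0.01362, h_1 = f(L/D)V²/2g = 1.103 m
Pipe 2: V = 5.255 m/s, Re = 8.52×10^5, ε/D = 0.00280, f = 0.02592, h_2 = f(L/D)V²/2g = 392.1 m
Series → Q common, losses add: H = Σh = 393.2 m

H ≈ 393 m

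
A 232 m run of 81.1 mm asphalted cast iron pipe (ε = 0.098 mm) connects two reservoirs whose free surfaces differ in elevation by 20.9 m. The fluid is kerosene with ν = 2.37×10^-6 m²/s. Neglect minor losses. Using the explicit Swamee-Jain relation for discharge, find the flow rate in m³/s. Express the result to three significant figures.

Q ≈ 0.0128 m³/s

Swamee-Jain (Type II): Q = -0.965·√(gD⁵h_f/L)·ln[ε/(3.7D) + √(3.17ν²L/(gD³h_f))]
√(gD⁵h_f/L) = √(9.81·0.0811⁵·20.9/232) = 0.001761
ε/(3.7D) = 3.27×10^-4; √(3.17ν²L/(gD³h_f)) = 1.94×10^-4
Q = -0.965·0.001761·ln(5.209×10^-4) = 0.01285 m³/s
Check: V = 2.49 m/s, Re = 8.51×10^4, f = 0.02337, h_f = 21.1 m ≈ 20.9 m ✓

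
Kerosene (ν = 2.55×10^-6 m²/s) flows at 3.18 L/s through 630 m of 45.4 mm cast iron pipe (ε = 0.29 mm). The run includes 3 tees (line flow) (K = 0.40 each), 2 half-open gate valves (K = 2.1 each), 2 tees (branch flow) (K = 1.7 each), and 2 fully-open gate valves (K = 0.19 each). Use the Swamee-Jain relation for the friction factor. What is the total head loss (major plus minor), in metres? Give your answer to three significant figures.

H_L ≈ 98.3 m

V = 4Q/(πD²) = 1.964 m/s; V²/2g = 0.1967 m
Re = 3.50×10^4, ε/D = 0.00639 → f = 0.03536 (Swamee-Jain)
Major: h_f = f(L/D)·V²/2g = 0.03536·13877·0.1967 = 96.51 m
Minor: ΣK = 9.18; h_m = ΣK·V²/2g = 1.805 m
Total H_L = 96.51 + 1.805 = 98.32 m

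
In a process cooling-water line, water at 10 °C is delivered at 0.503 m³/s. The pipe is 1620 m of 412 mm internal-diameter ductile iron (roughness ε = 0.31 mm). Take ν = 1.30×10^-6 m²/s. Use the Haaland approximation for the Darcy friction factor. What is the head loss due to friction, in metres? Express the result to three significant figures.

h_f ≈ 53.2 m

V = 4Q/(πD²) = 4·0.503/(π·0.412²) = 3.773 m/s
Re = VD/ν = 3.773·0.412/1.30×10^-6 = 1.20×10^6 → turbulent
ε/D = 0.31/412 = 7.52×10^-4
Haaland: f = 0.01866
h_f = f(L/D)V²/(2g) = 0.01866·(1620/0.412)·3.773²/(2·9.81) = 53.22 m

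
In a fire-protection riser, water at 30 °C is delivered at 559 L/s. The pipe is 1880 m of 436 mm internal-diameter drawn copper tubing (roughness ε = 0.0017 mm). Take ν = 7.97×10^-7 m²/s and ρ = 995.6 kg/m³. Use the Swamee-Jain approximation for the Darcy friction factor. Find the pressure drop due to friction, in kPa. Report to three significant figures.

Δp ≈ 315 kPa

V = 4Q/(πD²) = 4·0.559/(π·0.436²) = 3.744 m/s
Re = VD/ν = 3.744·0.436/7.97×10^-7 = 2.05×10^6 → turbulent
ε/D = 0.0017/436 = 3.90×10^-6
Swamee-Jain: f = 0.01048
h_f = f(L/D)V²/(2g) = 0.01048·(1880/0.436)·3.744²/(2·9.81) = 32.28 m
Δp = ρg·h_f = 995.6·9.81·32.28 = 315.3 kPa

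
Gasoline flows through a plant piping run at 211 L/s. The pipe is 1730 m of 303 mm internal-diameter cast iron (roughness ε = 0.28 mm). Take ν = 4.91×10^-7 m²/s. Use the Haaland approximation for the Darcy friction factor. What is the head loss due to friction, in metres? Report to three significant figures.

V = 4Q/(πD²) = 4·0.211/(π·0.303²) = 2.926 m/s
Re = VD/ν = 2.926·0.303/4.91×10^-7 = 1.81×10^6 → turbulent
ε/D = 0.28/303 = 9.24×10^-4
Haaland: f = 0.01946
h_f = f(L/D)V²/(2g) = 0.01946·(1730/0.303)·2.926²/(2·9.81) = 48.49 m

h_f ≈ 48.5 m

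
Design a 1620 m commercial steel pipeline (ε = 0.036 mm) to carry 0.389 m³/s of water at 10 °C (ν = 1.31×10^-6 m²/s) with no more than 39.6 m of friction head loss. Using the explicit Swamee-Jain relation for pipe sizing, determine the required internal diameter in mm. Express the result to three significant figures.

Swamee-Jain (Type III): D = 0.66·[ε^1.25·(LQ²/(gh_f))^4.75 + ν·Q^9.4·(L/(gh_f))^5.2]^0.04
LQ²/(gh_f) = 0.6310; L/(gh_f) = 4.170
Term 1 = ε^1.25·(…)^4.75 = 3.13×10^-7; Term 2 = ν·Q^9.4·(…)^5.2 = 3.07×10^-7
D = 0.66·(3.13×10^-7 + 3.07×10^-7)^0.04 = 0.3726 m = 373 mm
Check: V = 3.57 m/s, Re = 1.01×10^6, f = 0.01344, h_f = 37.9 m ≈ 39.6 m ✓

D ≈ 373 mm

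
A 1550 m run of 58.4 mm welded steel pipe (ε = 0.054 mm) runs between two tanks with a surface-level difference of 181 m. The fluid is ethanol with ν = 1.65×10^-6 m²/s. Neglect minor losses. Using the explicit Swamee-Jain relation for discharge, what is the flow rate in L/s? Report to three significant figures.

Q ≈ 6.57 L/s

Swamee-Jain (Type II): Q = -0.965·√(gD⁵h_f/L)·ln[ε/(3.7D) + √(3.17ν²L/(gD³h_f))]
√(gD⁵h_f/L) = √(9.81·0.0584⁵·181/1550) = 8.821×10^-4
ε/(3.7D) = 2.50×10^-4; √(3.17ν²L/(gD³h_f)) = 1.94×10^-4
Q = -0.965·8.821×10^-4·ln(4.444×10^-4) = 0.006571 m³/s
Check: V = 2.45 m/s, Re = 8.68×10^4, f = 0.02240, h_f = 182 m ≈ 181 m ✓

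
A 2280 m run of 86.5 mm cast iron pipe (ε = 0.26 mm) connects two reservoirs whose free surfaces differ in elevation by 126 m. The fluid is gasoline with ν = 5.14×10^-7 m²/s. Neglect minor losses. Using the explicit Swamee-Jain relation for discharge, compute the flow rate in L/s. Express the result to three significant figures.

Q ≈ 11.0 L/s

Swamee-Jain (Type II): Q = -0.965·√(gD⁵h_f/L)·ln[ε/(3.7D) + √(3.17ν²L/(gD³h_f))]
√(gD⁵h_f/L) = √(9.81·0.0865⁵·126/2280) = 0.001620
ε/(3.7D) = 8.12×10^-4; √(3.17ν²L/(gD³h_f)) = 4.89×10^-5
Q = -0.965·0.001620·ln(8.612×10^-4) = 0.01103 m³/s
Check: V = 1.88 m/s, Re = 3.16×10^5, f = 0.02675, h_f = 127 m ≈ 126 m ✓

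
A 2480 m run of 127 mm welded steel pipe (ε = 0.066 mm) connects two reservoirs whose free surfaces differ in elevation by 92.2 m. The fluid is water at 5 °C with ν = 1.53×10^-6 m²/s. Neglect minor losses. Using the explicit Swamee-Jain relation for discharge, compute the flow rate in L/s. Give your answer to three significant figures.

Swamee-Jain (Type II): Q = -0.965·√(gD⁵h_f/L)·ln[ε/(3.7D) + √(3.17ν²L/(gD³h_f))]
√(gD⁵h_f/L) = √(9.81·0.127⁵·92.2/2480) = 0.003471
ε/(3.7D) = 1.40×10^-4; √(3.17ν²L/(gD³h_f)) = 9.97×10^-5
Q = -0.965·0.003471·ln(2.401×10^-4) = 0.02792 m³/s
Check: V = 2.20 m/s, Re = 1.83×10^5, f = 0.01919, h_f = 92.8 m ≈ 92.2 m ✓

Q ≈ 27.9 L/s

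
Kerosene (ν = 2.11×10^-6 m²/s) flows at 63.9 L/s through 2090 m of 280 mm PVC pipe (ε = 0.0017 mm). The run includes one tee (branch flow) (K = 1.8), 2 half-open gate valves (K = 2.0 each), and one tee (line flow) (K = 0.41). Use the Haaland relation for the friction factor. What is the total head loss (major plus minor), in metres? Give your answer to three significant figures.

V = 4Q/(πD²) = 1.038 m/s; V²/2g = 0.05489 m
Re = 1.38×10^5, ε/D = 6.07×10^-6 → f = 0.01672 (Haaland)
Major: h_f = f(L/D)·V²/2g = 0.01672·7464·0.05489 = 6.849 m
Minor: ΣK = 6.21; h_m = ΣK·V²/2g = 0.3409 m
Total H_L = 6.849 + 0.3409 = 7.190 m

H_L ≈ 7.19 m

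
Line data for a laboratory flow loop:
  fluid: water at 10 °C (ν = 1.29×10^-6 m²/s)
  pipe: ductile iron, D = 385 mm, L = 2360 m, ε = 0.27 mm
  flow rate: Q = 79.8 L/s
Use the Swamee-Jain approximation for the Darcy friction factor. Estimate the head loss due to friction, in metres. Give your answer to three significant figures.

h_f ≈ 2.92 m

V = 4Q/(πD²) = 4·0.0798/(π·0.385²) = 0.6855 m/s
Re = VD/ν = 0.6855·0.385/1.29×10^-6 = 2.05×10^5 → turbulent
ε/D = 0.27/385 = 7.01×10^-4
Swamee-Jain: f = 0.01989
h_f = f(L/D)V²/(2g) = 0.01989·(2360/0.385)·0.6855²/(2·9.81) = 2.920 m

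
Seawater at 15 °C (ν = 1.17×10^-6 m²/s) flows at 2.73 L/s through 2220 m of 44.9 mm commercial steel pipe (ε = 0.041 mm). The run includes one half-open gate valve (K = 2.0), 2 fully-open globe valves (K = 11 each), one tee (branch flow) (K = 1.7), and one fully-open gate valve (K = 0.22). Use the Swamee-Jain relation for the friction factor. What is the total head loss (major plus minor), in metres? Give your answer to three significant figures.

H_L ≈ 177 m

V = 4Q/(πD²) = 1.724 m/s; V²/2g = 0.1515 m
Re = 6.62×10^4, ε/D = 9.13×10^-4 → f = 0.02306 (Swamee-Jain)
Major: h_f = f(L/D)·V²/2g = 0.02306·49443·0.1515 = 172.8 m
Minor: ΣK = 25.9; h_m = ΣK·V²/2g = 3.927 m
Total H_L = 172.8 + 3.927 = 176.7 m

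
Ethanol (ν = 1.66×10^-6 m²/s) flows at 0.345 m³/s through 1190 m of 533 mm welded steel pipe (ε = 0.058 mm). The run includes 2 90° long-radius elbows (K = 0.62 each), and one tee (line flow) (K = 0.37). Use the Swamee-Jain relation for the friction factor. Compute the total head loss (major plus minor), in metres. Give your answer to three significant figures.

V = 4Q/(πD²) = 1.546 m/s; V²/2g = 0.1219 m
Re = 4.96×10^5, ε/D = 1.09×10^-4 → f = 0.01458 (Swamee-Jain)
Major: h_f = f(L/D)·V²/2g = 0.01458·2233·0.1219 = 3.967 m
Minor: ΣK = 1.61; h_m = ΣK·V²/2g = 0.1962 m
Total H_L = 3.967 + 0.1962 = 4.163 m

H_L ≈ 4.16 m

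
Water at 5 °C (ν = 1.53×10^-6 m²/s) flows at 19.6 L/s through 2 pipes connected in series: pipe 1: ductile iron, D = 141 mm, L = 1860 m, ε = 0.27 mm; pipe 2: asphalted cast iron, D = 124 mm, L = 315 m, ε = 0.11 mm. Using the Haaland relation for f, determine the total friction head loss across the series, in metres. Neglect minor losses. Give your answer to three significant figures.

H ≈ 33.2 m

Pipe 1: V = 1.255 m/s, Re = 1.16×10^5, ε/D = 0.00191, f = 0.02455, h_1 = f(L/D)V²/2g = 26.01 m
Pipe 2: V = 1.623 m/s, Re = 1.32×10^5, ε/D = 8.87×10^-4, f = 0.02105, h_2 = f(L/D)V²/2g = 7.180 m
Series → Q common, losses add: H = Σh = 33.19 m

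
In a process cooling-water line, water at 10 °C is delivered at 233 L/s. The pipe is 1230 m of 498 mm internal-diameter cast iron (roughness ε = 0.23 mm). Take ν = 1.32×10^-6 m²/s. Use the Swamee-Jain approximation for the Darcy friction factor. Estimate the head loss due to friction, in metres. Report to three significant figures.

V = 4Q/(πD²) = 4·0.233/(π·0.498²) = 1.196 m/s
Re = VD/ν = 1.196·0.498/1.32×10^-6 = 4.51×10^5 → turbulent
ε/D = 0.23/498 = 4.62×10^-4
Swamee-Jain: f = 0.01763
h_f = f(L/D)V²/(2g) = 0.01763·(1230/0.498)·1.196²/(2·9.81) = 3.176 m

h_f ≈ 3.18 m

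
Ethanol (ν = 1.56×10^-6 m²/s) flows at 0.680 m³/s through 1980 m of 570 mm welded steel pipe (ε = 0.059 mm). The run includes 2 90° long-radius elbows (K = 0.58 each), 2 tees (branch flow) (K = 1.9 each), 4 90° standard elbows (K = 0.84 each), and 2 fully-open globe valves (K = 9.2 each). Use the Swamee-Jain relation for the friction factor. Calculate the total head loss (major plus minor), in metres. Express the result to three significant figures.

V = 4Q/(πD²) = 2.665 m/s; V²/2g = 0.3619 m
Re = 9.74×10^5, ε/D = 1.04×10^-4 → f = 0.01359 (Swamee-Jain)
Major: h_f = f(L/D)·V²/2g = 0.01359·3474·0.3619 = 17.09 m
Minor: ΣK = 26.7; h_m = ΣK·V²/2g = 9.671 m
Total H_L = 17.09 + 9.671 = 26.76 m

H_L ≈ 26.8 m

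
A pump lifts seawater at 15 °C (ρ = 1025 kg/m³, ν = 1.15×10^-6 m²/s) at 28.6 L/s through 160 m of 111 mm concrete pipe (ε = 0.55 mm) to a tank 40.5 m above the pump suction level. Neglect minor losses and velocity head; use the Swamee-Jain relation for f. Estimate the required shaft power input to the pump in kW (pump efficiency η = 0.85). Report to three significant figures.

V = 4Q/(πD²) = 2.955 m/s; Re = 2.85×10^5; ε/D = 0.00495; f = 0.03076
h_f = f(L/D)V²/2g = 19.74 m
Total head H = z + h_f = 40.5 + 19.74 = 60.24 m
P_hyd = ρgQH = 1025·9.81·0.0286·60.24 = 17.32 kW
P_shaft = P_hyd/η = 17.32/0.85 = 20.38 kW

P_shaft ≈ 20.4 kW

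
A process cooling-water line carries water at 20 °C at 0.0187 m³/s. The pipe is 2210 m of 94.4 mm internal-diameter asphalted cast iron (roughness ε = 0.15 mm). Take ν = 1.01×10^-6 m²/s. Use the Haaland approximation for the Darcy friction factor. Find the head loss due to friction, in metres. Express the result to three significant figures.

V = 4Q/(πD²) = 4·0.0187/(π·0.0944²) = 2.672 m/s
Re = VD/ν = 2.672·0.0944/1.01×10^-6 = 2.50×10^5 → turbulent
ε/D = 0.15/94.4 = 0.00159
Haaland: f = 0.02284
h_f = f(L/D)V²/(2g) = 0.02284·(2210/0.0944)·2.672²/(2·9.81) = 194.5 m

h_f ≈ 195 m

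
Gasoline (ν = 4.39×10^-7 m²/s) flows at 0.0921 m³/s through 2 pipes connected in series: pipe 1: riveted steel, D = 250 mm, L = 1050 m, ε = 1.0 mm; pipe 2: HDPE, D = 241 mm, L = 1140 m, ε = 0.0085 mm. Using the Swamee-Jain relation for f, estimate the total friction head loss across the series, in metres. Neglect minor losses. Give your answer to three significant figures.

Pipe 1: V = 1.876 m/s, Re = 1.07×10^6, ε/D = 0.00400, f = 0.02858, h_1 = f(L/D)V²/2g = 21.54 m
Pipe 2: V = 2.019 m/s, Re = 1.11×10^6, ε/D = 3.53×10^-5, f = 0.01225, h_2 = f(L/D)V²/2g = 12.04 m
Series → Q common, losses add: H = Σh = 33.58 m

H ≈ 33.6 m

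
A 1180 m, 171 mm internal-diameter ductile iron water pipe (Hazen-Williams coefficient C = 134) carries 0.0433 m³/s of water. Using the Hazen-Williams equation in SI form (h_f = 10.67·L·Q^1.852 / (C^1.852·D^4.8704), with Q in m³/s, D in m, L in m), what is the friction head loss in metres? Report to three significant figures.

h_f ≈ 23.5 m

h_f = 10.67·1180·0.0433^1.852 / (134^1.852·0.171^4.8704) = 23.50 m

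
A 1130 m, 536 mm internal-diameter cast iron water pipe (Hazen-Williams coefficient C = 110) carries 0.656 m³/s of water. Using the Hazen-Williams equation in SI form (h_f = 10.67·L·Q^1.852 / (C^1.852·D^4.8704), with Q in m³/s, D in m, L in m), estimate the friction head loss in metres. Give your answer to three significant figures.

h_f = 10.67·1130·0.656^1.852 / (110^1.852·0.536^4.8704) = 19.08 m

h_f ≈ 19.1 m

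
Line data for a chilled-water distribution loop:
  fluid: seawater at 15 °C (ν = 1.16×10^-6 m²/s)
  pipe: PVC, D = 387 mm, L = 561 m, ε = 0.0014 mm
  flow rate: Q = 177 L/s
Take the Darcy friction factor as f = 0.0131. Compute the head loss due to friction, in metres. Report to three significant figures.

V = 4Q/(πD²) = 4·0.177/(π·0.387²) = 1.505 m/s
h_f = f(L/D)V²/(2g) = 0.01310·(561/0.387)·1.505²/(2·9.81) = 2.192 m

h_f ≈ 2.19 m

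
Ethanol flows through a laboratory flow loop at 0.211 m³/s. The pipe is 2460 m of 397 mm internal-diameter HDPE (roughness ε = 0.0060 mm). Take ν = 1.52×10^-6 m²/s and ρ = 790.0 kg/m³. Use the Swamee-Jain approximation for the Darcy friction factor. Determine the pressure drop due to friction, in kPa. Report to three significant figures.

Δp ≈ 96.7 kPa

V = 4Q/(πD²) = 4·0.211/(π·0.397²) = 1.705 m/s
Re = VD/ν = 1.705·0.397/1.52×10^-6 = 4.45×10^5 → turbulent
ε/D = 0.0060/397 = 1.51×10^-5
Swamee-Jain: f = 0.01359
h_f = f(L/D)V²/(2g) = 0.01359·(2460/0.397)·1.705²/(2·9.81) = 12.47 m
Δp = ρg·h_f = 790.0·9.81·12.47 = 96.65 kPa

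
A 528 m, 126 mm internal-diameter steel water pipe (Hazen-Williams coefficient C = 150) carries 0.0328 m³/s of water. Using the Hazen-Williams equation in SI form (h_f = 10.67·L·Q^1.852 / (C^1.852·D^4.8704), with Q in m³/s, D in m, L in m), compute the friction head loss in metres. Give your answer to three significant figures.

h_f = 10.67·528·0.0328^1.852 / (150^1.852·0.126^4.8704) = 22.58 m

h_f ≈ 22.6 m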